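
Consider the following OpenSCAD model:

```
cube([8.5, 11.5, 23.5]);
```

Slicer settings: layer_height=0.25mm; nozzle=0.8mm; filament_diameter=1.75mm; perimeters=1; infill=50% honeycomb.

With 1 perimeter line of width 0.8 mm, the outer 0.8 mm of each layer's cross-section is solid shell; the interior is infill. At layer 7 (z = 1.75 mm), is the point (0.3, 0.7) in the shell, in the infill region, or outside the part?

At z = 1.75 mm: the 8.5×11.5 cube contributes its full rectangle. Overall, the cross-section is a single solid region. The nearest boundary edge runs (0.00, 11.50)→(0.00, 0.00); distance from the point to it = 0.30 mm. The point is inside the cross-section, 0.30 mm from the nearest boundary — within the 0.8 mm shell band (1 × 0.8).

shell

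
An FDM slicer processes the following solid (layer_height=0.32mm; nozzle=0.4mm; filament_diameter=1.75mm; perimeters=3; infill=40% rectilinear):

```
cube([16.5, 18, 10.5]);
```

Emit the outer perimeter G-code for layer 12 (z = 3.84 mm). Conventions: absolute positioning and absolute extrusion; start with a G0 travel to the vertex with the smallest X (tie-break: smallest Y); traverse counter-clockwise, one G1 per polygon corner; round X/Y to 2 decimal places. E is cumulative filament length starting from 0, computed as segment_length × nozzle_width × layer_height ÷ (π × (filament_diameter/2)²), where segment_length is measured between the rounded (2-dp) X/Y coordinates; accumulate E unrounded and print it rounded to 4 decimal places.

G0 X0.00 Y0.00 Z3.84
G1 X16.50 Y0.00 E0.8781
G1 X16.50 Y18.00 E1.8360
G1 X0.00 Y18.00 E2.7140
G1 X0.00 Y0.00 E3.6719

At z = 3.84 mm: the 16.5×18 cube contributes its full rectangle. The outline is a single polygon with 4 vertices. Extrusion per mm of travel: 0.4 × 0.32 / (π × 0.875²) = 0.053216. Accumulating E over each segment gives final E = 3.6719.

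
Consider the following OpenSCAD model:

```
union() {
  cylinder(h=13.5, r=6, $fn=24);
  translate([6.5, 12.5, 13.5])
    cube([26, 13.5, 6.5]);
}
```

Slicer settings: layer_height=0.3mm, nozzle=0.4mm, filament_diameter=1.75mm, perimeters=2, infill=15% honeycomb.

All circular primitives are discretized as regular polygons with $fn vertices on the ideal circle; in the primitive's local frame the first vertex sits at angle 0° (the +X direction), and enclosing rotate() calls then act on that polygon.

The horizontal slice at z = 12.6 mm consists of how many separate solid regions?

At z = 12.6 mm: the r=6 cylinder contributes a regular 24-gon of circumradius 6; the cube at (6.5, 12.5) is not intersected at this z (z outside [13.5, 20]); Taking the union: only the r=6 cylinder is present, so the union is just that shape — 1 connected region. The result has 1 disconnected region.

1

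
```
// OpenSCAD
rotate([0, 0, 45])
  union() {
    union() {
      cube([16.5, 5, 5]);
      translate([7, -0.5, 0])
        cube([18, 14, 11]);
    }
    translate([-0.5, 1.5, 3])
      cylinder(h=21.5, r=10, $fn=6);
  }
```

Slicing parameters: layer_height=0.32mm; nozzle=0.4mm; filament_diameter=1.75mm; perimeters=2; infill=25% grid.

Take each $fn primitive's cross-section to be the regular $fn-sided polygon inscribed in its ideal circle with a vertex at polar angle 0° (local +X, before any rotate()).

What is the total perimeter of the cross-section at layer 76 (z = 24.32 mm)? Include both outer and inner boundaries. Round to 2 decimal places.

At z = 24.32 mm: the cube does not reach this height (z outside [0, 5]); the cube at (7, -0.5) is not intersected at this z (z outside [0, 11]); Combining (union): nothing is present at this height; the r=10 cylinder at (-0.5, 1.5) contributes a regular 6-gon of circumradius 10 (perimeter = 2·6·10.000·sin(180°/6) = 60.00 mm); Taking the union: only the r=10 cylinder at (-0.5, 1.5) is present, so the union is just that shape — boundary = 60.00 mm; (rotated 45° about Z; rotation is an isometry so areas/perimeters/island counts are preserved). Overall, the cross-section is a single solid region. Total boundary length (outer) = 60.00 mm.

60.00 mm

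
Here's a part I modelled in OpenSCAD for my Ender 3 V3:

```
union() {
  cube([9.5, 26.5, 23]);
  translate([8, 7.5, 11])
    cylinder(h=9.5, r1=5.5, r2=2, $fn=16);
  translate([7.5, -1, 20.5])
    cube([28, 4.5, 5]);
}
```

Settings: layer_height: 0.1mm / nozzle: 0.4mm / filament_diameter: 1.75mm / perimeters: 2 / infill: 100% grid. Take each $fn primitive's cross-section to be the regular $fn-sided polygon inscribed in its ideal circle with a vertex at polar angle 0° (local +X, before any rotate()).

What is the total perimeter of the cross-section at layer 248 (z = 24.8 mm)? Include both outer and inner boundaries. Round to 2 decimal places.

65.00 mm

At z = 24.8 mm: the cube is not intersected at this z (z outside [0, 23]); the cone at (8, 7.5) is absent (z outside [11, 20.5]); the 28×4.5 cube at (7.5, -1) contributes its full rectangle (perimeter 65.00 mm); Taking the union: only the 28×4.5 cube at (7.5, -1) is present, so the union is just that shape — boundary = 65.00 mm. Overall, the cross-section is a single solid region. Total boundary length (outer) = 65.00 mm.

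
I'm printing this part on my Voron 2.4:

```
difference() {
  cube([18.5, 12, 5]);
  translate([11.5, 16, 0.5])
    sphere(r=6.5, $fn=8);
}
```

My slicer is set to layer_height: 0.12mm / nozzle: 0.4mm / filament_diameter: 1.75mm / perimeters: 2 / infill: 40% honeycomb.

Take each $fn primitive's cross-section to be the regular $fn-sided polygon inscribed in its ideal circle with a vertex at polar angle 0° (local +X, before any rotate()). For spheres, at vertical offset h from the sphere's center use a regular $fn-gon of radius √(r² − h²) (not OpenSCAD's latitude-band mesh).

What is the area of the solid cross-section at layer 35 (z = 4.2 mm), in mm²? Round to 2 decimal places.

217.64 mm²

At z = 4.2 mm: the cube (footprint 18.5×12) is included at this height (area 222.00 mm²); the sphere at (11.5, 16): section is a regular 8-gon, circumradius = √(r²−h²) = √(6.5²−3.7²) = 5.344 (area = (8/2)·5.344²·sin(360°/8) = 80.78 mm²); Subtracting the remaining from the first: starting from the 18.5×12 cube (222.00 mm²), the r=6.5 sphere at (11.5, 16) partially overlaps it — only the 4.36 mm² overlap (of its 80.78 mm²) is removed, clipping the outline — area = 217.64 mm². Overall, the cross-section is a single solid region. Net area = 217.64 mm².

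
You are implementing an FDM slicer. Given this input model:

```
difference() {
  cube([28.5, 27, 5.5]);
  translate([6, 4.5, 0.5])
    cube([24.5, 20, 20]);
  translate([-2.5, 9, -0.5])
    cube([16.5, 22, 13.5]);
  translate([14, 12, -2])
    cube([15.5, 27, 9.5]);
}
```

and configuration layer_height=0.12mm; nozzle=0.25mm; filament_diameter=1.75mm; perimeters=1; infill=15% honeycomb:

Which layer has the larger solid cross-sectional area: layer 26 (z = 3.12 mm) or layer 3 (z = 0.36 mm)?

Layer 26 (z = 3.12): the 28.5×27 cube contributes its full rectangle (area 769.50 mm²); the 24.5×20 cube at (6, 4.5) contributes its full rectangle (area 490.00 mm²); the cube at (-2.5, 9) (footprint 16.5×22) is included at this height (area 363.00 mm²); the cube at (14, 12) is present — its section is the full 15.5×27 rectangle (area 418.50 mm²); Subtracting the remaining from the first: starting from the 28.5×27 cube (769.50 mm²), the 24.5×20 cube at (6, 4.5) partially overlaps it — only the 450.00 mm² overlap (of its 490.00 mm²) is removed, clipping the outline; the 16.5×22 cube at (-2.5, 9) partially overlaps it — only the 128.00 mm² overlap (of its 363.00 mm²) is removed, clipping the outline; the 15.5×27 cube at (14, 12) partially overlaps it — only the 36.25 mm² overlap (of its 418.50 mm²) is removed, clipping the outline — area = 155.25 mm². So its area = 155.25 mm². Layer 3 (z = 0.36): the cube is present — its section is the full 28.5×27 rectangle (area 769.50 mm²); the cube at (6, 4.5) is not intersected at this z (z outside [0.5, 20.5]); the cube at (-2.5, 9) is present — its section is the full 16.5×22 rectangle (area 363.00 mm²); the 15.5×27 cube at (14, 12) contributes its full rectangle (area 418.50 mm²); After the difference (first − rest): starting from the 28.5×27 cube (769.50 mm²), the 16.5×22 cube at (-2.5, 9) partially overlaps it — only the 252.00 mm² overlap (of its 363.00 mm²) is removed, clipping the outline; the 15.5×27 cube at (14, 12) partially overlaps it — only the 217.50 mm² overlap (of its 418.50 mm²) is removed, clipping the outline — area = 300.00 mm². So its area = 300.00 mm². Layer 3 is larger (300.00 vs 155.25 mm²).

layer 3 (z = 0.36 mm)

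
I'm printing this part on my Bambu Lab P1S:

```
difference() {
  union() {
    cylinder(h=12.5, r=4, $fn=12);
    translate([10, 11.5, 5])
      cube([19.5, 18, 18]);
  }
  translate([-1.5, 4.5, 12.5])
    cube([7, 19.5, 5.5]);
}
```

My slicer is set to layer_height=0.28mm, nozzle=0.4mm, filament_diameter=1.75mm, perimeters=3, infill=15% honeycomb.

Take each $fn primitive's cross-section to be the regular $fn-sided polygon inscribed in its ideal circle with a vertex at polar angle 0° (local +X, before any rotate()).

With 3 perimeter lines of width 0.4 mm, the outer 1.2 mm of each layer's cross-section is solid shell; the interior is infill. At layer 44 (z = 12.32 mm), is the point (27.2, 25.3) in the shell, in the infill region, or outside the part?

infill

At z = 12.32 mm: the cylinder: section is a regular 12-gon, circumradius r=4; the cube at (10, 11.5) (footprint 19.5×18) is included at this height; Merging all regions: the 2 present regions are separate (no shared area or edge), so areas and boundary lengths simply add and each stays a separate island — 2 connected regions; the cube at (-1.5, 4.5) does not reach this height (z outside [12.5, 18]); Subtracting the remaining from the first: none of the subtracted shapes is present at this height, so that combined region is unchanged — 2 connected regions. Overall, the cross-section has 2 separate islands. The nearest boundary edge runs (29.50, 29.50)→(29.50, 11.50); distance from the point to it = 2.30 mm. (Shell/infill is judged within the island containing the point — the largest one.) The point is inside the cross-section and 2.30 mm from the nearest boundary — more than the 1.2 mm shell width (3 × 0.4), so it's in the infill interior.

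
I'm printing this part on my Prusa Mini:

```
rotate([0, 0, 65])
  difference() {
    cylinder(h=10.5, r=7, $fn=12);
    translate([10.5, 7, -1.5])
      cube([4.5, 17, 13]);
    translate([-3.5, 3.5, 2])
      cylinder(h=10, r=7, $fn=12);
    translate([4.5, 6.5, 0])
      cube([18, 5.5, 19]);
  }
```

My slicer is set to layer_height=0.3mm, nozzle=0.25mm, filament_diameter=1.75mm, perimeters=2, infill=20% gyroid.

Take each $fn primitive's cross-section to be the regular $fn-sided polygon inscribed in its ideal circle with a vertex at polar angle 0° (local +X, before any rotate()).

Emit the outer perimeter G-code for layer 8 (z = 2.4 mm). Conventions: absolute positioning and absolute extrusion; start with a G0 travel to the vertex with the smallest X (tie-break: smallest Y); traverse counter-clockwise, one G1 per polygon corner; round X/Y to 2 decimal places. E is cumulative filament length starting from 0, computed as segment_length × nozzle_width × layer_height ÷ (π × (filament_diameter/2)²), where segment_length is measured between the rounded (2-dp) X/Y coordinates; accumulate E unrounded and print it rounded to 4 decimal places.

G0 X-4.51 Y5.15 Z2.40
G1 X-1.69 Y4.65 E0.0893
G1 X1.08 Y2.32 E0.2022
G1 X2.32 Y-1.08 E0.3150
G1 X1.69 Y-4.65 E0.4281
G1 X-0.14 Y-6.84 E0.5170
G1 X0.61 Y-6.97 E0.5408
G1 X4.02 Y-5.73 E0.6539
G1 X6.34 Y-2.96 E0.7666
G1 X6.97 Y0.61 E0.8796
G1 X5.73 Y4.02 E0.9928
G1 X2.96 Y6.34 E1.1054
G1 X-0.61 Y6.97 E1.2185
G1 X-4.02 Y5.73 E1.3316
G1 X-4.51 Y5.15 E1.3553

At z = 2.4 mm: the cylinder: section is a regular 12-gon, circumradius r=7; the cube at (10.5, 7) is present — its section is the full 4.5×17 rectangle; the r=7 cylinder at (-3.5, 3.5) gives a regular 12-gon of circumradius 7 (constant along its height); the cube at (4.5, 6.5) is present — its section is the full 18×5.5 rectangle; Subtracting the remaining from the first: starting from the r=7 cylinder, the 4.5×17 cube at (10.5, 7) misses the remaining region (no effect); the r=7 cylinder at (-3.5, 3.5) partially overlaps it — only the 80.57 mm² overlap (of its 147.00 mm²) is removed, clipping the outline; the 18×5.5 cube at (4.5, 6.5) misses the remaining region (no effect) — 1 connected region; (rotated 65° about Z; rotation is an isometry so areas/perimeters/island counts are preserved). The outline is a single polygon with 14 vertices. Extrusion per mm of travel: 0.25 × 0.3 / (π × 0.875²) = 0.031181. Accumulating E over each segment gives final E = 1.3553.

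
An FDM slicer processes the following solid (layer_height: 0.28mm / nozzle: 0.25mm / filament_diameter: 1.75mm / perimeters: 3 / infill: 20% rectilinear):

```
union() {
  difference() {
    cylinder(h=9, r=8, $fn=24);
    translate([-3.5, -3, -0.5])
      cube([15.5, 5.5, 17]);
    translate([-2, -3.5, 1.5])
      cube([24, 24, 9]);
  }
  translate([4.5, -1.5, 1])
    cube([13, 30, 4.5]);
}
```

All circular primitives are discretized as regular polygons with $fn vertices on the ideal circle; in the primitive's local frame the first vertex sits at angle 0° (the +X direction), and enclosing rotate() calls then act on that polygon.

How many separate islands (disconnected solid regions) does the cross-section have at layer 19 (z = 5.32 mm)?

At z = 5.32 mm: the r=8 cylinder contributes a regular 24-gon of circumradius 8; the cube at (-3.5, -3) is present — its section is the full 15.5×5.5 rectangle; the 24×24 cube at (-2, -3.5) contributes its full rectangle; Taking the first minus the rest: starting from the r=8 cylinder, the 15.5×5.5 cube at (-3.5, -3) partially overlaps it — only the 62.10 mm² overlap (of its 85.25 mm²) is removed, clipping the outline; the 24×24 cube at (-2, -3.5) partially overlaps it — only the 45.49 mm² overlap (of its 576.00 mm²) is removed, clipping the outline — 1 connected region; the cube at (4.5, -1.5) (footprint 13×30) is included at this height; Taking the union: the 2 present regions are separate (no shared area or edge), so areas and boundary lengths simply add and each stays a separate island — 2 connected regions. Overall, the cross-section has 2 separate islands. Island count = 2.

2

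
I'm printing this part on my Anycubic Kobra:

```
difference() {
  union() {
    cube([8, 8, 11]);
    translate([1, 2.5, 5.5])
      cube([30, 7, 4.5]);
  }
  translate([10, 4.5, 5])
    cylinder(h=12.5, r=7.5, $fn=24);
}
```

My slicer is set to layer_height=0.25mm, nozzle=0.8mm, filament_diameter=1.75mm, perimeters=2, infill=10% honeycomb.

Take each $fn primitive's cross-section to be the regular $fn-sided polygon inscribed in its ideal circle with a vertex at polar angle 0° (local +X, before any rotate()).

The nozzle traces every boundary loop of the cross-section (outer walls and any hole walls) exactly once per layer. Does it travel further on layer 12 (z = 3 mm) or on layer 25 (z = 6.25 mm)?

layer 25 (z = 6.25 mm)

Layer 12 (z = 3): the cube is present — its section is the full 8×8 rectangle (perimeter 32.00 mm); the cube at (1, 2.5) does not reach this height (z outside [5.5, 10]); Taking the union: only the 8×8 cube is present, so the union is just that shape — boundary = 32.00 mm; the cylinder at (10, 4.5) does not reach this height (z outside [5, 17.5]); After the difference (first − rest): none of the subtracted shapes is present at this height, so that combined region is unchanged — boundary = 32.00 mm. So its perimeter = 32.00 mm. Layer 25 (z = 6.25): the cube is present — its section is the full 8×8 rectangle (perimeter 32.00 mm); the cube at (1, 2.5) is present — its section is the full 30×7 rectangle (perimeter 74.00 mm); Merging all regions: the regions partially overlap (shared area 38.50 mm²), so the edge portions inside another operand are dropped and the merged outline is re-measured after clipping — boundary = 81.00 mm; the cylinder at (10, 4.5): section is a regular 24-gon, circumradius r=7.5 (perimeter = 2·24·7.500·sin(180°/24) = 46.99 mm); Taking the first minus the rest: starting from that combined region, the r=7.5 cylinder at (10, 4.5) partially overlaps it — only the 109.64 mm² overlap (of its 174.70 mm²) is removed, clipping the outline — boundary = 72.15 mm. So its perimeter = 72.15 mm. Layer 25 is larger (72.15 vs 32.00 mm).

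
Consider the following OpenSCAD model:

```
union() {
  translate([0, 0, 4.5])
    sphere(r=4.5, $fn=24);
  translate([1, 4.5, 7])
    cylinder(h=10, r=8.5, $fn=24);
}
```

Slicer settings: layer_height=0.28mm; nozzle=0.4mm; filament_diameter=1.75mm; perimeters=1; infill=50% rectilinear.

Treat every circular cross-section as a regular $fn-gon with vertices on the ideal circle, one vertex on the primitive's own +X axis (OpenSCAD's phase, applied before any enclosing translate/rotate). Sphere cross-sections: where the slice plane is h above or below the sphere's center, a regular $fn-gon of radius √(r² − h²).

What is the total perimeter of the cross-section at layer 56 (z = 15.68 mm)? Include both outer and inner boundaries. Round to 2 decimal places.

53.25 mm

At z = 15.68 mm: the sphere is not intersected at this z (|z−center|=11.180 > r=4.5); the r=8.5 cylinder at (1, 4.5) gives a regular 24-gon of circumradius 8.5 (constant along its height) (perimeter = 2·24·8.500·sin(180°/24) = 53.25 mm); Combining (union): only the r=8.5 cylinder at (1, 4.5) is present, so the union is just that shape — boundary = 53.25 mm. Overall, the cross-section is a single solid region. Total boundary length (outer) = 53.25 mm.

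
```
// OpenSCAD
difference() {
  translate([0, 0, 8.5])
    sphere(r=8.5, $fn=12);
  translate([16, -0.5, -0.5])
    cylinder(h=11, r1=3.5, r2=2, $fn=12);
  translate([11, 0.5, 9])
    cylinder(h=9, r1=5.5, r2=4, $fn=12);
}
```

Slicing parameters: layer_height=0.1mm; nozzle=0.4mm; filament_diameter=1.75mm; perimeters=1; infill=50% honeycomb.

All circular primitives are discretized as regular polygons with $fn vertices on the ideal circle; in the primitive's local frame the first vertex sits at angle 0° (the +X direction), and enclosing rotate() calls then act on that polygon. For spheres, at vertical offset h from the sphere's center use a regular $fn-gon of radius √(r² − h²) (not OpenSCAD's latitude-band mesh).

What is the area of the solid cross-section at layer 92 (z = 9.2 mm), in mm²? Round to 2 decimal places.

At z = 9.2 mm: the r=8.5 sphere contributes a regular 12-gon of circumradius √(8.5²−0.7²) = 8.471 (area = (12/2)·8.471²·sin(360°/12) = 215.28 mm²); the cone at (16, -0.5): at t=0.882 of its height the radius interpolates to r₁+(r₂−r₁)t = 2.177, giving a regular 12-gon of that circumradius (area = (12/2)·2.177²·sin(360°/12) = 14.22 mm²); the cone at (11, 0.5): at t=0.022 of its height the radius interpolates to r₁+(r₂−r₁)t = 5.467, giving a regular 12-gon of that circumradius (area = (12/2)·5.467²·sin(360°/12) = 89.65 mm²); Subtracting the remaining from the first: starting from the r=8.5 sphere (215.28 mm²), the cone at (16, -0.5) misses the remaining region (no effect); the cone at (11, 0.5) partially overlaps it — only the 13.71 mm² overlap (of its 89.65 mm²) is removed, clipping the outline — area = 201.57 mm². Overall, the cross-section is a single solid region. Net area = 201.57 mm².

201.57 mm²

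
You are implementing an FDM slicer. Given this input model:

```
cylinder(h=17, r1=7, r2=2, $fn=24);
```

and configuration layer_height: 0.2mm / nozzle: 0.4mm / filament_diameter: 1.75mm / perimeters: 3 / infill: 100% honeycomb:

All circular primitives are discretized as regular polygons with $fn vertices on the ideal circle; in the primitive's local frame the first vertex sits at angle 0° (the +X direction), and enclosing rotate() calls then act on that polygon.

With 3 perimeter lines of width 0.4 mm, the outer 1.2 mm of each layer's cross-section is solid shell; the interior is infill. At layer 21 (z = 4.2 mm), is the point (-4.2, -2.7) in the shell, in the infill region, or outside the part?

shell

At z = 4.2 mm: the cone (r1=7→r2=2) has section circumradius 5.765 here — a regular 24-gon. Overall, the cross-section is a single solid region. The nearest boundary edge runs (-4.99, -2.88)→(-4.08, -4.08); distance from the point to it = 0.74 mm. The point is inside the cross-section, 0.74 mm from the nearest boundary — within the 1.2 mm shell band (3 × 0.4).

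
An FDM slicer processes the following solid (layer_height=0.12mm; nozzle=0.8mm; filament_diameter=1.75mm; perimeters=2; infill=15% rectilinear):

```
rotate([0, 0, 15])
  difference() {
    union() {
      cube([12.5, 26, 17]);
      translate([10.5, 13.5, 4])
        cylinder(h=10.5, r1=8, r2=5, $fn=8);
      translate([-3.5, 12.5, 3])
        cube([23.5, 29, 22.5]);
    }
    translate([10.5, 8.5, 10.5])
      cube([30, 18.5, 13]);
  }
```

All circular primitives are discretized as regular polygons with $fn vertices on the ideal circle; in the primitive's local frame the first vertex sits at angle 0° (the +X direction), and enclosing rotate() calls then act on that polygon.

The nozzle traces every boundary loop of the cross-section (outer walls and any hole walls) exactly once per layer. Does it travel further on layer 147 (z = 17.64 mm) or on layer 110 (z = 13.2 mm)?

Layer 147 (z = 17.64): the cube does not reach this height (z outside [0, 17]); the cone at (10.5, 13.5) does not reach this height (z outside [4, 14.5]); the cube at (-3.5, 12.5) is present — its section is the full 23.5×29 rectangle (perimeter 105.00 mm); Taking the union: only the 23.5×29 cube at (-3.5, 12.5) is present, so the union is just that shape — boundary = 105.00 mm; the 30×18.5 cube at (10.5, 8.5) contributes its full rectangle (perimeter 97.00 mm); After the difference (first − rest): starting from that combined region, the 30×18.5 cube at (10.5, 8.5) partially overlaps it — only the 137.75 mm² overlap (of its 555.00 mm²) is removed, clipping the outline — boundary = 105.00 mm; (rotated 15° about Z; rotation is an isometry so areas/perimeters/island counts are preserved). So its perimeter = 105.00 mm. Layer 110 (z = 13.2): the 12.5×26 cube contributes its full rectangle (perimeter 77.00 mm); the cone at (10.5, 13.5): at t=0.876 of its height the radius interpolates to r₁+(r₂−r₁)t = 5.371, giving a regular 8-gon of that circumradius (perimeter = 2·8·5.371·sin(180°/8) = 32.89 mm); the cube at (-3.5, 12.5) (footprint 23.5×29) is included at this height (perimeter 105.00 mm); Taking the union: the regions partially overlap (shared area 243.03 mm²), so the edge portions inside another operand are dropped and the merged outline is re-measured after clipping — boundary = 128.47 mm; the 30×18.5 cube at (10.5, 8.5) contributes its full rectangle (perimeter 97.00 mm); Taking the first minus the rest: starting from the result so far, the 30×18.5 cube at (10.5, 8.5) partially overlaps it — only the 153.07 mm² overlap (of its 555.00 mm²) is removed, clipping the outline — boundary = 134.00 mm; (whole slice rotated 15° about Z — lengths, areas and connectivity unchanged). So its perimeter = 134.00 mm. Layer 110 is larger (134.00 vs 105.00 mm).

layer 110 (z = 13.2 mm)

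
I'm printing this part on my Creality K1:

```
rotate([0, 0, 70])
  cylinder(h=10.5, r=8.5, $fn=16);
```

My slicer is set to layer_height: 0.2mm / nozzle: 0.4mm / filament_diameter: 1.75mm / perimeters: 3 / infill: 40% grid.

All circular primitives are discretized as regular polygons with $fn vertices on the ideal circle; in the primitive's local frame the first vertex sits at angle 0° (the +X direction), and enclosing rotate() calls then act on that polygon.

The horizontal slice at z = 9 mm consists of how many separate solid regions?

1

At z = 9 mm: the cylinder: section is a regular 16-gon, circumradius r=8.5; (whole slice rotated 70° about Z — lengths, areas and connectivity unchanged). The result has 1 disconnected region.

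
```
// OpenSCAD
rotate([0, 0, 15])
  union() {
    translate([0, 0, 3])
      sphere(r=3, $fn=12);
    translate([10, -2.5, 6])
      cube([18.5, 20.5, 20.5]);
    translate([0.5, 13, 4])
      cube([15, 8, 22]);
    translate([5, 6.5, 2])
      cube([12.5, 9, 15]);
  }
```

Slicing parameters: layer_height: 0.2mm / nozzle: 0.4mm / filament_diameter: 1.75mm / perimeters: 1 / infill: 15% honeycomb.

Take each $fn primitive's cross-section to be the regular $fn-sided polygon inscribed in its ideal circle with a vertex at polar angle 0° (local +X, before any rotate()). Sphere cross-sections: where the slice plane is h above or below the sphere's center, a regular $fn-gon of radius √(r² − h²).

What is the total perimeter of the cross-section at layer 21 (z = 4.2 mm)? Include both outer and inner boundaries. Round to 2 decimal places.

At z = 4.2 mm: the sphere: section is a regular 12-gon, circumradius = √(r²−h²) = √(3²−1.2²) = 2.750 (perimeter = 2·12·2.750·sin(180°/12) = 17.08 mm); the cube at (10, -2.5) does not reach this height (z outside [6, 26.5]); the 15×8 cube at (0.5, 13) contributes its full rectangle (perimeter 46.00 mm); the cube at (5, 6.5) (footprint 12.5×9) is included at this height (perimeter 43.00 mm); Combining (union): the regions partially overlap (shared area 26.25 mm²), so the edge portions inside another operand are dropped and the merged outline is re-measured after clipping — boundary = 80.08 mm; (rotated 15° about Z; rotation is an isometry so areas/perimeters/island counts are preserved). Overall, the cross-section has 2 separate islands. Total boundary length (outer) = 80.08 mm.

80.08 mm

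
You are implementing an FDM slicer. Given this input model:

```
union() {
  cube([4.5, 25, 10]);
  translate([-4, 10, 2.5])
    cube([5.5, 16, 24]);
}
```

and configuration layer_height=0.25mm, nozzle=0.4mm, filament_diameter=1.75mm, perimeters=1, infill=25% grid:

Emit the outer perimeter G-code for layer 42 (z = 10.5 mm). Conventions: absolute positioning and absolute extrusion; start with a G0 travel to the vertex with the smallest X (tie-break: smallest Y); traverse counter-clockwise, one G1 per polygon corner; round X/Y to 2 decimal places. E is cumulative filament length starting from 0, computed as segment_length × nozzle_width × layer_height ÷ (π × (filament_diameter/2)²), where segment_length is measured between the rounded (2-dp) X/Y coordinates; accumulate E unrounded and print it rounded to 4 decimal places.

G0 X-4.00 Y10.00 Z10.50
G1 X1.50 Y10.00 E0.2287
G1 X1.50 Y26.00 E0.8939
G1 X-4.00 Y26.00 E1.1225
G1 X-4.00 Y10.00 E1.7877

At z = 10.5 mm: the cube does not reach this height (z outside [0, 10]); the cube at (-4, 10) is present — its section is the full 5.5×16 rectangle; Taking the union: only the 5.5×16 cube at (-4, 10) is present, so the union is just that shape — 1 connected region. The outline is a single polygon with 4 vertices. Extrusion per mm of travel: 0.4 × 0.25 / (π × 0.875²) = 0.041575. Accumulating E over each segment gives final E = 1.7877.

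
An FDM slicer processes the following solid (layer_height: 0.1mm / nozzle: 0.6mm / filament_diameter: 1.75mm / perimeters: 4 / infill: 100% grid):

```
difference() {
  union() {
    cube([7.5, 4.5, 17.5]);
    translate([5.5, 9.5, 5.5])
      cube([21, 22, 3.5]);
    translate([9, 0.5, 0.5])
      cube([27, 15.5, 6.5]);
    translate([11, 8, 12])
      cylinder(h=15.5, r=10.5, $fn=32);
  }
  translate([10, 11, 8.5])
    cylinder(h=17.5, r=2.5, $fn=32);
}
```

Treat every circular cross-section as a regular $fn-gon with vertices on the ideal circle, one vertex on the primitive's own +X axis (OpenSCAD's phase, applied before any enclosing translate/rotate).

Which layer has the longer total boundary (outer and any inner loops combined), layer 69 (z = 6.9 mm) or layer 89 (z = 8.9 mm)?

layer 69 (z = 6.9 mm)

Layer 69 (z = 6.9): the 7.5×4.5 cube contributes its full rectangle (perimeter 24.00 mm); the 21×22 cube at (5.5, 9.5) contributes its full rectangle (perimeter 86.00 mm); the cube at (9, 0.5) (footprint 27×15.5) is included at this height (perimeter 85.00 mm); the cylinder at (11, 8) is not intersected at this z (z outside [12, 27.5]); Combining (union): the regions partially overlap (shared area 113.75 mm²), so the edge portions inside another operand are dropped and the merged outline is re-measured after clipping — boundary = 147.00 mm; the cylinder at (10, 11) does not reach this height (z outside [8.5, 26]); Subtracting the remaining from the first: none of the subtracted shapes is present at this height, so that combined region is unchanged — boundary = 147.00 mm. So its perimeter = 147.00 mm. Layer 89 (z = 8.9): the cube (footprint 7.5×4.5) is included at this height (perimeter 24.00 mm); the cube at (5.5, 9.5) is present — its section is the full 21×22 rectangle (perimeter 86.00 mm); the cube at (9, 0.5) is absent (z outside [0.5, 7]); the cylinder at (11, 8) is absent (z outside [12, 27.5]); Combining (union): the 2 present regions are separate (no shared area or edge), so areas and boundary lengths simply add and each stays a separate island — boundary = 110.00 mm; the r=2.5 cylinder at (10, 11) gives a regular 32-gon of circumradius 2.5 (constant along its height) (perimeter = 2·32·2.500·sin(180°/32) = 15.68 mm); After the difference (first − rest): starting from the result so far, the r=2.5 cylinder at (10, 11) partially overlaps it — only the 16.75 mm² overlap (of its 19.51 mm²) is removed, clipping the outline — boundary = 117.09 mm. So its perimeter = 117.09 mm. Layer 69 is larger (147.00 vs 117.09 mm).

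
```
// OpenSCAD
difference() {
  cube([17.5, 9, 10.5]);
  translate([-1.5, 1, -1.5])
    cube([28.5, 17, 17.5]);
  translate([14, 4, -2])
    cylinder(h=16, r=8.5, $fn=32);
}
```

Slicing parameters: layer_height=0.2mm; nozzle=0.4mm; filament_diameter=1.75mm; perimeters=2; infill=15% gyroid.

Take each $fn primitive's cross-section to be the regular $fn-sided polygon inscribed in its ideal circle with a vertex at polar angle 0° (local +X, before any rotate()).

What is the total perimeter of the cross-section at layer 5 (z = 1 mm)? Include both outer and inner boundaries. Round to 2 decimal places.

14.73 mm

At z = 1 mm: the cube (footprint 17.5×9) is included at this height (perimeter 53.00 mm); the 28.5×17 cube at (-1.5, 1) contributes its full rectangle (perimeter 91.00 mm); the r=8.5 cylinder at (14, 4) gives a regular 32-gon of circumradius 8.5 (constant along its height) (perimeter = 2·32·8.500·sin(180°/32) = 53.32 mm); After the difference (first − rest): starting from the 17.5×9 cube, the 28.5×17 cube at (-1.5, 1) partially overlaps it — only the 140.00 mm² overlap (of its 484.50 mm²) is removed, clipping the outline; the r=8.5 cylinder at (14, 4) partially overlaps it — only the 11.21 mm² overlap (of its 225.52 mm²) is removed, clipping the outline — boundary = 14.73 mm. Overall, the cross-section is a single solid region. Total boundary length (outer) = 14.73 mm.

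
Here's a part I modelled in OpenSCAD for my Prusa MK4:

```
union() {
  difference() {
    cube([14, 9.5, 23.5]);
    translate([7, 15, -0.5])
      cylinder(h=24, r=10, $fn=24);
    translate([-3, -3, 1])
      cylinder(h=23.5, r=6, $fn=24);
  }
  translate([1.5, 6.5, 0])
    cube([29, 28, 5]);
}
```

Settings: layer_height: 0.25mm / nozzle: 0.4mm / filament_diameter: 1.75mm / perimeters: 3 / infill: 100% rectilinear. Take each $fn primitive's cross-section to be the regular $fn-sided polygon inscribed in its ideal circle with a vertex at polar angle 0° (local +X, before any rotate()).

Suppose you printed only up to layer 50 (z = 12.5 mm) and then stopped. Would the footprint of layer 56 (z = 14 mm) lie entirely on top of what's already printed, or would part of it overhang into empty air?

entirely on top

Compare the two slices. At z = 12.5: the cube (footprint 14×9.5) is included at this height (area 133.00 mm²); the cylinder at (7, 15): section is a regular 24-gon, circumradius r=10 (area = (24/2)·10.000²·sin(360°/24) = 310.58 mm²); the r=6 cylinder at (-3, -3) gives a regular 24-gon of circumradius 6 (constant along its height) (area = (24/2)·6.000²·sin(360°/24) = 111.81 mm²); Taking the first minus the rest: starting from the 14×9.5 cube (133.00 mm²), the r=10 cylinder at (7, 15) partially overlaps it — only the 49.64 mm² overlap (of its 310.58 mm²) is removed, clipping the outline; the r=6 cylinder at (-3, -3) partially overlaps it — only the 2.73 mm² overlap (of its 111.81 mm²) is removed, clipping the outline — area = 80.63 mm²; the cube at (1.5, 6.5) is not intersected at this z (z outside [0, 5]); Taking the union: only the result so far is present, so the union is just that shape — area = 80.63 mm². At z = 14: the cube is present — its section is the full 14×9.5 rectangle (area 133.00 mm²); the r=10 cylinder at (7, 15) contributes a regular 24-gon of circumradius 10 (area = (24/2)·10.000²·sin(360°/24) = 310.58 mm²); the r=6 cylinder at (-3, -3) contributes a regular 24-gon of circumradius 6 (area = (24/2)·6.000²·sin(360°/24) = 111.81 mm²); Taking the first minus the rest: starting from the 14×9.5 cube (133.00 mm²), the r=10 cylinder at (7, 15) partially overlaps it — only the 49.64 mm² overlap (of its 310.58 mm²) is removed, clipping the outline; the r=6 cylinder at (-3, -3) partially overlaps it — only the 2.73 mm² overlap (of its 111.81 mm²) is removed, clipping the outline — area = 80.63 mm²; the cube at (1.5, 6.5) is not intersected at this z (z outside [0, 5]); Combining (union): only the result so far is present, so the union is just that shape — area = 80.63 mm². Checking containment: the cross-section at z = 14 is a subset of the cross-section at z = 12.5.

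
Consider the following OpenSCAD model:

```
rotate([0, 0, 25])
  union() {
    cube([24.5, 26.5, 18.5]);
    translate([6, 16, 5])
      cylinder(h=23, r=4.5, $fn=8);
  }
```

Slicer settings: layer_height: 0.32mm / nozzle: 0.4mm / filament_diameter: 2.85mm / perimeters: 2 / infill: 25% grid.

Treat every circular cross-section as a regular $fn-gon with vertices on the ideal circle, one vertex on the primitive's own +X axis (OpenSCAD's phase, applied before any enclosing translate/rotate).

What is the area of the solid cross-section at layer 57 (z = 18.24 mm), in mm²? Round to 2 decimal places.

At z = 18.24 mm: the cube (footprint 24.5×26.5) is included at this height (area 649.25 mm²); the cylinder at (6, 16): section is a regular 8-gon, circumradius r=4.5 (area = (8/2)·4.500²·sin(360°/8) = 57.28 mm²); Taking the union: the r=4.5 cylinder at (6, 16) lies entirely inside the 24.5×26.5 cube, so the union is just the 24.5×26.5 cube — area = 649.25 mm²; (whole slice rotated 25° about Z — lengths, areas and connectivity unchanged). Overall, the cross-section is a single solid region. Net area = 649.25 mm².

649.25 mm²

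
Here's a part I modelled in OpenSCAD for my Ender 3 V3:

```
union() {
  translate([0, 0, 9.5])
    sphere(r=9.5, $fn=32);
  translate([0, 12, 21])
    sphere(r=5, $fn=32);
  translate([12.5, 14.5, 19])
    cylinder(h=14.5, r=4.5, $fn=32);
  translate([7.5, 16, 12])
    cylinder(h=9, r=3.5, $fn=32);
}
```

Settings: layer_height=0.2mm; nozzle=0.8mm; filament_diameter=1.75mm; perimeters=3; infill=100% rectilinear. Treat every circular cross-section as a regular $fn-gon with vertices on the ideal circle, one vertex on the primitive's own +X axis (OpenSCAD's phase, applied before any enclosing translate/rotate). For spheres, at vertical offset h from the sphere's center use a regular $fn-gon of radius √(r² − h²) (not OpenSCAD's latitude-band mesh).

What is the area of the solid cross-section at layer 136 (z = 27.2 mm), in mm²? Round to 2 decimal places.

63.21 mm²

At z = 27.2 mm: the sphere does not reach this height (|z−center|=17.700 > r=9.5); the sphere at (0, 12) is not intersected at this z (|z−center|=6.200 > r=5); the r=4.5 cylinder at (12.5, 14.5) gives a regular 32-gon of circumradius 4.5 (constant along its height) (area = (32/2)·4.500²·sin(360°/32) = 63.21 mm²); the cylinder at (7.5, 16) does not reach this height (z outside [12, 21]); Merging all regions: only the r=4.5 cylinder at (12.5, 14.5) is present, so the union is just that shape — area = 63.21 mm². Overall, the cross-section is a single solid region. Net area = 63.21 mm².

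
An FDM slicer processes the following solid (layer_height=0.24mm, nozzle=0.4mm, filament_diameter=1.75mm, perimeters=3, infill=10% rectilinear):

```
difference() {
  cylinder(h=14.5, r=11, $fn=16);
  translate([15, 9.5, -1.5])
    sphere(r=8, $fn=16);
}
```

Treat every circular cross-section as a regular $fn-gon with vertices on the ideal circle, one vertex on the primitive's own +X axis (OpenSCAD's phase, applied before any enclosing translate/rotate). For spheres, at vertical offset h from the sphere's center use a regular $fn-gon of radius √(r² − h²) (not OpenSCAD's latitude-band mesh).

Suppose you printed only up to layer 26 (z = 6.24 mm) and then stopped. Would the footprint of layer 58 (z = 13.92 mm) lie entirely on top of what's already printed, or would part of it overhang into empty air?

Compare the two slices. At z = 6.24: the cylinder: section is a regular 16-gon, circumradius r=11 (area = (16/2)·11.000²·sin(360°/16) = 370.44 mm²); the r=8 sphere at (15, 9.5) slices to a regular 16-gon of circumradius 2.023 (√(r²−h²) with h=7.74 from center) (area = (16/2)·2.023²·sin(360°/16) = 12.53 mm²); Subtracting the remaining from the first: starting from the r=11 cylinder (370.44 mm²), the r=8 sphere at (15, 9.5) misses the remaining region (no effect) — area = 370.44 mm². At z = 13.92: the cylinder: section is a regular 16-gon, circumradius r=11 (area = (16/2)·11.000²·sin(360°/16) = 370.44 mm²); the sphere at (15, 9.5) does not reach this height (|z−center|=15.420 > r=8); Taking the first minus the rest: none of the subtracted shapes is present at this height, so the r=11 cylinder is unchanged — area = 370.44 mm². Checking containment: the cross-section at z = 13.92 is a subset of the cross-section at z = 6.24.

entirely on top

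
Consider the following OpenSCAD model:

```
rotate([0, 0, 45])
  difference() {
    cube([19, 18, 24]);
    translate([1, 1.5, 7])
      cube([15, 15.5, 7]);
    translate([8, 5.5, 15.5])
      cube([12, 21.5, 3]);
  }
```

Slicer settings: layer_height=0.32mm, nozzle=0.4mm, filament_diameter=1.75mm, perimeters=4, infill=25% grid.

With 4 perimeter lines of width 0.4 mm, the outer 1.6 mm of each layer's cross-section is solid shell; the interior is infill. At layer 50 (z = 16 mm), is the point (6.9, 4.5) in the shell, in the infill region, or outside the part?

At z = 16 mm: the 19×18 cube contributes its full rectangle; the cube at (1, 1.5) does not reach this height (z outside [7, 14]); the cube at (8, 5.5) is present — its section is the full 12×21.5 rectangle; After the difference (first − rest): starting from the 19×18 cube, the 12×21.5 cube at (8, 5.5) partially overlaps it — only the 137.50 mm² overlap (of its 258.00 mm²) is removed, clipping the outline — 1 connected region; (rotated 45° about Z; rotation is an isometry so areas/perimeters/island counts are preserved). Overall, the cross-section is a single solid region. Undo the 45° rotation: the query point maps to (8.061, -1.697) in the un-rotated model frame. The nearest boundary edge runs (19.00, 0.00)→(0.00, 0.00); distance from the point to it = 1.70 mm. The point is not inside any of the regions above, so it lies outside the cross-section (1.70 mm from the nearest boundary).

outside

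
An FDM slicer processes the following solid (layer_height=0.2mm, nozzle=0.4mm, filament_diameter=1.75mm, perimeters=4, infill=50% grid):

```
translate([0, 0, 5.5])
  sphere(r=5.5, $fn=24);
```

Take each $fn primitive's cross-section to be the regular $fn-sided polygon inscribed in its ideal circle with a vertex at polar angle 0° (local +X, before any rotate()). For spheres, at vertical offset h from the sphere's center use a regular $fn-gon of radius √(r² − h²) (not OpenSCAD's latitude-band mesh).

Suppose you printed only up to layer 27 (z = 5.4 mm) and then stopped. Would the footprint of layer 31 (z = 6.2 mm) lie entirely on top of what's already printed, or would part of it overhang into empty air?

Compare the two slices. At z = 5.4: the sphere: section is a regular 24-gon, circumradius = √(r²−h²) = √(5.5²−0.1²) = 5.499 (area = (24/2)·5.499²·sin(360°/24) = 93.92 mm²). At z = 6.2: the sphere: section is a regular 24-gon, circumradius = √(r²−h²) = √(5.5²−0.7²) = 5.455 (area = (24/2)·5.455²·sin(360°/24) = 92.43 mm²). Checking containment: the cross-section at z = 6.2 is a subset of the cross-section at z = 5.4.

entirely on top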